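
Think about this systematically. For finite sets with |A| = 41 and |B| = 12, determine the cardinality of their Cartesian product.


The Cartesian product A x B contains all ordered pairs (a, b).
|A x B| = |A| * |B| = 41 * 12 = 492

492


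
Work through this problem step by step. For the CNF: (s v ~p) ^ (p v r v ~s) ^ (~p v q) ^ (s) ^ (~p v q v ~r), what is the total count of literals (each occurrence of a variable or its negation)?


Counting literals in each clause:
Clause 1: 2 literal(s)
Clause 2: 3 literal(s)
Clause 3: 2 literal(s)
Clause 4: 1 literal(s)
Clause 5: 3 literal(s)
Total = 11

11


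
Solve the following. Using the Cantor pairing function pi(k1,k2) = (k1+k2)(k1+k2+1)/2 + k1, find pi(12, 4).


k1 + k2 = 16
(k1+k2)(k1+k2+1)/2 = 16 * 17 / 2 = 136
pi = 136 + 12 = 148

148


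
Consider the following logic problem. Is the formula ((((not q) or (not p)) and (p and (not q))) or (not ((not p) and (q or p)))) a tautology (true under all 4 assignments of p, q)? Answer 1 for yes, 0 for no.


Check all 4 assignments:
p=0, q=0: 1
p=0, q=1: 0
p=1, q=0: 1
p=1, q=1: 1
Satisfying count = 3/4.
Tautology iff count = 4: no.

0


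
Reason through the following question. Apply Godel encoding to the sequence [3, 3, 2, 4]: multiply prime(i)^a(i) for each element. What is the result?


Encode each element as an exponent of the corresponding prime:
  2^3 = 8
  3^3 = 27
  5^2 = 25
  7^4 = 2401
Product = 8 * 27 * 25 * 2401 = 12965400

12965400


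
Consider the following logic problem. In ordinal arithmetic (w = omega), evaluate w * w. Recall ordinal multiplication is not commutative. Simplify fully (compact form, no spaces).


Compute w * w.
Ordinal * is associative and left-distributive over +, but NOT commutative; for finite n>1, n*w = w but w*n stays w*n.
w * w = w^2 by definition.
Result = w^2

w^2


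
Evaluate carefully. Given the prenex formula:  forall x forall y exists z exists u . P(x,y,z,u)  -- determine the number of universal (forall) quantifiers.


Quantifier prefix: forall x forall y exists z exists u
Mark each quantifier type:
  U U E E
Universal count = 2, Existential count = 2
Asked for universal (forall) quantifiers: 2

2


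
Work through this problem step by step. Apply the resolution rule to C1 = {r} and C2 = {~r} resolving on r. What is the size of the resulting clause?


Remove r from C1 and ~r from C2.
C1 remainder: {}
C2 remainder: {}
Union (resolvent): {} (empty clause)
Resolvent has 0 literal(s).

0


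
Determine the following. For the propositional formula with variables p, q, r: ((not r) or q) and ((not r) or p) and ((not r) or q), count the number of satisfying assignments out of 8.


Evaluate all 8 assignments for p, q, r:
p=0, q=0, r=0: 1
p=0, q=0, r=1: 0
p=0, q=1, r=0: 1
p=0, q=1, r=1: 0
p=1, q=0, r=0: 1
p=1, q=0, r=1: 0
p=1, q=1, r=0: 1
p=1, q=1, r=1: 1
Satisfying count = 5

5


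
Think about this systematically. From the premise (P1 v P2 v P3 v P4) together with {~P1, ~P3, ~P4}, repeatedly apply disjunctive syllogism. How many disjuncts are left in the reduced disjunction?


Original disjuncts (4): P1, P2, P3, P4
Negated (eliminate): ~P1, ~P3, ~P4
Remaining disjuncts: P2
Count = 4 - 3 = 1

1


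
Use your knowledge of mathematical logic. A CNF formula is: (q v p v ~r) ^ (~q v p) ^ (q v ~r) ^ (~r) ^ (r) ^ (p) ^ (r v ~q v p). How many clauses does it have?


A CNF formula is a conjunction of clauses.
Clauses are separated by ^.
Counting the conjuncts: 7 clauses.

7


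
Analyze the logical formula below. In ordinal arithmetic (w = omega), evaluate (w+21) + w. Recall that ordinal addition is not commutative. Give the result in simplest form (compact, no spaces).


Compute (w+21) + w.
Ordinal + is associative but NOT commutative; for finite n>0, n + w = w but w + n stays w+n.
(w+21) + w = w + (21+w) = w + w = w*2 (the finite tail 21 is absorbed by the right w).
Result = w*2

w*2


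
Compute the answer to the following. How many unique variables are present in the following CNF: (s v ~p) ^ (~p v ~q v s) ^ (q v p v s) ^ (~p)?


Identify each variable that appears in the formula.
Variables found: p, q, s
Count = 3

3


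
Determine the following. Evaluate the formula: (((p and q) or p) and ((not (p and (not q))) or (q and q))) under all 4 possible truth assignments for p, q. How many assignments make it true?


Check all 4 assignments:
p=0, q=0: 0
p=0, q=1: 0
p=1, q=0: 0
p=1, q=1: 1
Count of True = 1

1


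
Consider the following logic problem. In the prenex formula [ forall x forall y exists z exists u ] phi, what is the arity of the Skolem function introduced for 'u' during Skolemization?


Quantifier prefix: forall x forall y exists z exists u
'u' is existentially quantified at position 4.
Universal variables preceding it: x, y
Skolem function arity = 2

2


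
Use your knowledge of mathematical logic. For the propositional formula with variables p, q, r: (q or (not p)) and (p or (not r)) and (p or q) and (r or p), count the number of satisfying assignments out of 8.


Evaluate all 8 assignments for p, q, r:
p=0, q=0, r=0: 0
p=0, q=0, r=1: 0
p=0, q=1, r=0: 0
p=0, q=1, r=1: 0
p=1, q=0, r=0: 0
p=1, q=0, r=1: 0
p=1, q=1, r=0: 1
p=1, q=1, r=1: 1
Satisfying count = 2

2


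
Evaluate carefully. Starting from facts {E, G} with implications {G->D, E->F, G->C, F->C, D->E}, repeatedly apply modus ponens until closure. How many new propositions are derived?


Initial facts: {E, G}
Apply modus ponens to closure:
  G and G->D  =>  D
  E and E->F  =>  F
  G and G->C  =>  C
Final known: {C, D, E, F, G}
New propositions: {C, D, F}
Count = 3

3


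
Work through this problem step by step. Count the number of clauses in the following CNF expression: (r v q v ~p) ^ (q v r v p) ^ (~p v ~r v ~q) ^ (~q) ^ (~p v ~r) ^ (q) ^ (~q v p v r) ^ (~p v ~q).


A CNF formula is a conjunction of clauses.
Clauses are separated by ^.
Counting the conjuncts: 8 clauses.

8


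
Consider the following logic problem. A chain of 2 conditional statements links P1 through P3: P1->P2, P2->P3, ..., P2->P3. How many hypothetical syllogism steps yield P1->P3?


With 2 implications in a chain connecting 3 propositions:
P1->P2, P2->P3, ..., P2->P3
Steps needed = (number of implications) - 1 = 2 - 1 = 1

1


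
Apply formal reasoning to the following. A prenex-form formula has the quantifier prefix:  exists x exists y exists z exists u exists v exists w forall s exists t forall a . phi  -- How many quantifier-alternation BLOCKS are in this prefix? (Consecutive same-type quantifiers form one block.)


Quantifier-type sequence: E E E E E E A E A  (A=forall, E=exists)
Group into maximal same-type runs:
  Ex6 | Ax1 | Ex1 | Ax1
Number of blocks = 4

4


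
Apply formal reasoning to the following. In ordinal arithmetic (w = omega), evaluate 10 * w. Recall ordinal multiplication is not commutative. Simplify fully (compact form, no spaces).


Compute 10 * w.
Ordinal * is associative and left-distributive over +, but NOT commutative; for finite n>1, n*w = w but w*n stays w*n.
For finite n>0, n * w = sup{n*k : k<w} = w. So 10 * w = w.
Result = w

w


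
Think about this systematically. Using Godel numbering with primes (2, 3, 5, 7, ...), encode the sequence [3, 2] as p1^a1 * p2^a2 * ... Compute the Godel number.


Encode each element as an exponent of the corresponding prime:
  2^3 = 8
  3^2 = 9
Product = 8 * 9 = 72

72


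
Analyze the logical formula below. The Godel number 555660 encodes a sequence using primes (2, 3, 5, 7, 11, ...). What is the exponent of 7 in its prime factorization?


Factorize 555660 by dividing by 7 repeatedly.
Division steps: 7 divides 555660 exactly 3 time(s).
Exponent of 7 = 3

3


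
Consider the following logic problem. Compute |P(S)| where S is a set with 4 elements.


The power set of a set with n elements has 2^n elements.
|P(S)| = 2^4 = 16

16


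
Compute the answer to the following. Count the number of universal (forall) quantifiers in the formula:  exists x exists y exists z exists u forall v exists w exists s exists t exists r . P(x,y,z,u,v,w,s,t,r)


Quantifier prefix: exists x exists y exists z exists u forall v exists w exists s exists t exists r
Mark each quantifier type:
  E E E E U E E E E
Universal count = 1, Existential count = 8
Asked for universal (forall) quantifiers: 1

1


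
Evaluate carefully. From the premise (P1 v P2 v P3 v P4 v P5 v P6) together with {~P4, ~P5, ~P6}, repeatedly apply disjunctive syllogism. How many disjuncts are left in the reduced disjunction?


Original disjuncts (6): P1, P2, P3, P4, P5, P6
Negated (eliminate): ~P4, ~P5, ~P6
Remaining disjuncts: P1, P2, P3
Count = 6 - 3 = 3

3


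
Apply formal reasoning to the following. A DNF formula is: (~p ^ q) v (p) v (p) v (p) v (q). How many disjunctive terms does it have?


A DNF formula is a disjunction of terms (conjunctions).
Terms are separated by v.
Counting the disjuncts: 5 terms.

5


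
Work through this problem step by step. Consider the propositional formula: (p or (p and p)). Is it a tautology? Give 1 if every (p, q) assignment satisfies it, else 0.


Check all 4 assignments:
p=0, q=0: 0
p=0, q=1: 0
p=1, q=0: 1
p=1, q=1: 1
Satisfying count = 2/4.
Tautology iff count = 4: no.

0


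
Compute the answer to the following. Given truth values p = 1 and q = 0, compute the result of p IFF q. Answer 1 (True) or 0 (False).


p = 1, q = 0
Operation: p IFF q
Evaluate: 1 IFF 0 = 0

0


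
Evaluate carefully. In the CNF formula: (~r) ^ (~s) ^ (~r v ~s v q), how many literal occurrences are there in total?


Counting literals in each clause:
Clause 1: 1 literal(s)
Clause 2: 1 literal(s)
Clause 3: 3 literal(s)
Total = 5

5


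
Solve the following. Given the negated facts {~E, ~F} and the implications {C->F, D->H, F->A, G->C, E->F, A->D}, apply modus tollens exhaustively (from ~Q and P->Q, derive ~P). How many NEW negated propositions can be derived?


Initial negated facts: {~E, ~F}
Apply modus tollens to closure:
  ~F and C->F  =>  ~C
  ~C and G->C  =>  ~G
Final negated: {~C, ~E, ~F, ~G}
New negations: {~C, ~G}
Count = 2

2


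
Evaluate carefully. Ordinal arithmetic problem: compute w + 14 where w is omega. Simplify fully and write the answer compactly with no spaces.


Compute w + 14.
Ordinal + is associative but NOT commutative; for finite n>0, n + w = w but w + n stays w+n.
w + 14 is already in normal form (a successor ordinal beyond w).
Result = w+14

w+14


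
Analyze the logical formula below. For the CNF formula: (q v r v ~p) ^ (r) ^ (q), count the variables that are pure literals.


Check each variable for pure literal status:
p: pure negative
q: pure positive
r: pure positive
Pure literal count = 3

3


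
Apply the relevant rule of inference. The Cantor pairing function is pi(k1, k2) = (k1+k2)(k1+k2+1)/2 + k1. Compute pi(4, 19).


k1 + k2 = 23
(k1+k2)(k1+k2+1)/2 = 23 * 24 / 2 = 276
pi = 276 + 4 = 280

280


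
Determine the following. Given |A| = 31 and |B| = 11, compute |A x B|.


The Cartesian product A x B contains all ordered pairs (a, b).
|A x B| = |A| * |B| = 31 * 11 = 341

341


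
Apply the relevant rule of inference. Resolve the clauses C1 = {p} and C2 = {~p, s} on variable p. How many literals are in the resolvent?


Remove p from C1 and ~p from C2.
C1 remainder: {}
C2 remainder: {s}
Union (resolvent): {s}
Resolvent has 1 literal(s).

1


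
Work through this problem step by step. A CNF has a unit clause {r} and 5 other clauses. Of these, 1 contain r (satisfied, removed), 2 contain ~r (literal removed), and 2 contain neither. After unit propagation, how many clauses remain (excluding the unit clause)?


Satisfied (removed): 1
Shortened (remain): 2
Unchanged (remain): 2
Remaining = 2 + 2 = 4

4


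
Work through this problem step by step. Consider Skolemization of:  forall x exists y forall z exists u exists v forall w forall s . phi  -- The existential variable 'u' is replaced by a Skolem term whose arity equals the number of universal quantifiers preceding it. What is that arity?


Quantifier prefix: forall x exists y forall z exists u exists v forall w forall s
'u' is existentially quantified at position 4.
Universal variables preceding it: x, z
Skolem function arity = 2

2


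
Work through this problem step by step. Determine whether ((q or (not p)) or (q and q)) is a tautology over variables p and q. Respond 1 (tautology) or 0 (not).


Check all 4 assignments:
p=0, q=0: 1
p=0, q=1: 1
p=1, q=0: 0
p=1, q=1: 1
Satisfying count = 3/4.
Tautology iff count = 4: no.

0


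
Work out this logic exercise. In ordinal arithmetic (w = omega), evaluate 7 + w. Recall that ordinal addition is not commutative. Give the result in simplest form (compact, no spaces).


Compute 7 + w.
Ordinal + is associative but NOT commutative; for finite n>0, n + w = w but w + n stays w+n.
Any finite left addend is absorbed by w on the right: 7 + w = w.
Result = w

w


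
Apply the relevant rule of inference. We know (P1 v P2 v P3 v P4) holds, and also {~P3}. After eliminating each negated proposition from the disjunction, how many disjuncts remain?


Original disjuncts (4): P1, P2, P3, P4
Negated (eliminate): ~P3
Remaining disjuncts: P1, P2, P4
Count = 4 - 1 = 3

3


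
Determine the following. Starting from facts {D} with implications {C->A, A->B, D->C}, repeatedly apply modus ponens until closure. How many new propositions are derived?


Initial facts: {D}
Apply modus ponens to closure:
  D and D->C  =>  C
  C and C->A  =>  A
  A and A->B  =>  B
Final known: {A, B, C, D}
New propositions: {A, B, C}
Count = 3

3


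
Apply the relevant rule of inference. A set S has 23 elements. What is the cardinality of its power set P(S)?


The power set of a set with n elements has 2^n elements.
|P(S)| = 2^23 = 8388608

8388608


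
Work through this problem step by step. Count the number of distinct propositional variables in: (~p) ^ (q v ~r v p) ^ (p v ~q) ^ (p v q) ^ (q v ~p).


Identify each variable that appears in the formula.
Variables found: p, q, r
Count = 3

3


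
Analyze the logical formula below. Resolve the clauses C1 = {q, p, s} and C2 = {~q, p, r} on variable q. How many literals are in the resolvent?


Remove q from C1 and ~q from C2.
C1 remainder: {p, s}
C2 remainder: {p, r}
Union (resolvent): {p, r, s}
Resolvent has 3 literal(s).

3


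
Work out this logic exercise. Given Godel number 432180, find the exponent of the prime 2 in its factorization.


Factorize 432180 by dividing by 2 repeatedly.
Division steps: 2 divides 432180 exactly 2 time(s).
Exponent of 2 = 2

2


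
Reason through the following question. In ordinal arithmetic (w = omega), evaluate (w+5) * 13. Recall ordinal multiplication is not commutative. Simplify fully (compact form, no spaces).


Compute (w+5) * 13.
Ordinal * is associative and left-distributive over +, but NOT commutative; for finite n>1, n*w = w but w*n stays w*n.
(w+5) * 13 = (w+5) repeated 13 times. Each intermediate +5 is absorbed by the following w; only the last survives: w*13+5.
Result = w*13+5

w*13+5


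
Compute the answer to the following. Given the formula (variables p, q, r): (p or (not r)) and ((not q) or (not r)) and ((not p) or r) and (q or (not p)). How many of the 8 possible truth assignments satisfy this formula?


Evaluate all 8 assignments for p, q, r:
p=0, q=0, r=0: 1
p=0, q=0, r=1: 0
p=0, q=1, r=0: 1
p=0, q=1, r=1: 0
p=1, q=0, r=0: 0
p=1, q=0, r=1: 0
p=1, q=1, r=0: 0
p=1, q=1, r=1: 0
Satisfying count = 2

2


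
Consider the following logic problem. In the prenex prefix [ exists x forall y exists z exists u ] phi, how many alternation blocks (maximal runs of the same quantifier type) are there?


Quantifier-type sequence: E A E E  (A=forall, E=exists)
Group into maximal same-type runs:
  Ex1 | Ax1 | Ex2
Number of blocks = 3

3


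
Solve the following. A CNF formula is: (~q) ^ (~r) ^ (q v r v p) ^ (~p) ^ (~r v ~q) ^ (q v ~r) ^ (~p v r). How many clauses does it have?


A CNF formula is a conjunction of clauses.
Clauses are separated by ^.
Counting the conjuncts: 7 clauses.

7


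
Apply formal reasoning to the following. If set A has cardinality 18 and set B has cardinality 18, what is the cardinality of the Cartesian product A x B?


The Cartesian product A x B contains all ordered pairs (a, b).
|A x B| = |A| * |B| = 18 * 18 = 324

324


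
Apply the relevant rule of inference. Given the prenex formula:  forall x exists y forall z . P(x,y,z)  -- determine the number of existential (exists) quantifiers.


Quantifier prefix: forall x exists y forall z
Mark each quantifier type:
  U E U
Universal count = 2, Existential count = 1
Asked for existential (exists) quantifiers: 1

1


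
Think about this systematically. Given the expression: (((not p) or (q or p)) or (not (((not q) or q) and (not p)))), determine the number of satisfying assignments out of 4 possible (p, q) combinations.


Check all 4 assignments:
p=0, q=0: 1
p=0, q=1: 1
p=1, q=0: 1
p=1, q=1: 1
Count of True = 4

4


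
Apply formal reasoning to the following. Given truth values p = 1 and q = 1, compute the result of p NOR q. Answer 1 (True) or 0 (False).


p = 1, q = 1
Operation: p NOR q
Evaluate: 1 NOR 1 = 0

0


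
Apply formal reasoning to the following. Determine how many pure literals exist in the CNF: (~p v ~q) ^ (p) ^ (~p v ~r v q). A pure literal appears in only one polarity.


Check each variable for pure literal status:
p: mixed (not pure)
q: mixed (not pure)
r: pure negative
Pure literal count = 1

1


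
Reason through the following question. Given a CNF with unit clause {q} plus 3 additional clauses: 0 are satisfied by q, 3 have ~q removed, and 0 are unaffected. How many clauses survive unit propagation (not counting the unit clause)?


Satisfied (removed): 0
Shortened (remain): 3
Unchanged (remain): 0
Remaining = 3 + 0 = 3

3


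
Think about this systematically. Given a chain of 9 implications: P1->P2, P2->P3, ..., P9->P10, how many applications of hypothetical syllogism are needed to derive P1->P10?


With 9 implications in a chain connecting 10 propositions:
P1->P2, P2->P3, ..., P9->P10
Steps needed = (number of implications) - 1 = 9 - 1 = 8

8


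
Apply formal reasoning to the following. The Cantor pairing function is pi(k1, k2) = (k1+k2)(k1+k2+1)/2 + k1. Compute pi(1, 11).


k1 + k2 = 12
(k1+k2)(k1+k2+1)/2 = 12 * 13 / 2 = 78
pi = 78 + 1 = 79

79


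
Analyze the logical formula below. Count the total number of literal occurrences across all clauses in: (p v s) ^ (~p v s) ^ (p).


Counting literals in each clause:
Clause 1: 2 literal(s)
Clause 2: 2 literal(s)
Clause 3: 1 literal(s)
Total = 5

5


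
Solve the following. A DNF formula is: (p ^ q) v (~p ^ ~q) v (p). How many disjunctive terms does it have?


A DNF formula is a disjunction of terms (conjunctions).
Terms are separated by v.
Counting the disjuncts: 3 terms.

3


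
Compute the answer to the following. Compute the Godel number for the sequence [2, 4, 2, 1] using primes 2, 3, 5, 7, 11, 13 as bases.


Encode each element as an exponent of the corresponding prime:
  2^2 = 4
  3^4 = 81
  5^2 = 25
  7^1 = 7
Product = 4 * 81 * 25 * 7 = 56700

56700


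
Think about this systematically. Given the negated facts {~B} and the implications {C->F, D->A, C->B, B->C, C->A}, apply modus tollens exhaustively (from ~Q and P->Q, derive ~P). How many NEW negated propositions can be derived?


Initial negated facts: {~B}
Apply modus tollens to closure:
  ~B and C->B  =>  ~C
Final negated: {~B, ~C}
New negations: {~C}
Count = 1

1


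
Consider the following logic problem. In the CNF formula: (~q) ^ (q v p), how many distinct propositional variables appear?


Identify each variable that appears in the formula.
Variables found: p, q
Count = 2

2


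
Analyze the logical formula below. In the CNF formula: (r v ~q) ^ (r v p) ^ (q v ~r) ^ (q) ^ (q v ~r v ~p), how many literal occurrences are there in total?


Counting literals in each clause:
Clause 1: 2 literal(s)
Clause 2: 2 literal(s)
Clause 3: 2 literal(s)
Clause 4: 1 literal(s)
Clause 5: 3 literal(s)
Total = 10

10


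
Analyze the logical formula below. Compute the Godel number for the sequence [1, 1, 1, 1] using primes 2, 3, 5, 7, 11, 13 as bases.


Encode each element as an exponent of the corresponding prime:
  2^1 = 2
  3^1 = 3
  5^1 = 5
  7^1 = 7
Product = 2 * 3 * 5 * 7 = 210

210


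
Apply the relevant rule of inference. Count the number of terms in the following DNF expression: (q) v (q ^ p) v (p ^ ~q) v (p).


A DNF formula is a disjunction of terms (conjunctions).
Terms are separated by v.
Counting the disjuncts: 4 terms.

4


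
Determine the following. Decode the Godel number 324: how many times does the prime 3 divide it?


Factorize 324 by dividing by 3 repeatedly.
Division steps: 3 divides 324 exactly 4 time(s).
Exponent of 3 = 4

4


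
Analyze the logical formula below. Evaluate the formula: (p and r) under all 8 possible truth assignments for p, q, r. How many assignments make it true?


Check all 8 assignments:
p=0, q=0, r=0: 0
p=0, q=0, r=1: 0
p=0, q=1, r=0: 0
p=0, q=1, r=1: 0
p=1, q=0, r=0: 0
p=1, q=0, r=1: 1
p=1, q=1, r=0: 0
p=1, q=1, r=1: 1
Count of True = 2

2


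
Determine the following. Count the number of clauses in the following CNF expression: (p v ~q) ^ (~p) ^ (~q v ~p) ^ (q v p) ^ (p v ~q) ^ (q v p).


A CNF formula is a conjunction of clauses.
Clauses are separated by ^.
Counting the conjuncts: 6 clauses.

6


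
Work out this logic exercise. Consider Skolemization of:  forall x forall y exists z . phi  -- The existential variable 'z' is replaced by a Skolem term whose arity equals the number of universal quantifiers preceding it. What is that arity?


Quantifier prefix: forall x forall y exists z
'z' is existentially quantified at position 3.
Universal variables preceding it: x, y
Skolem function arity = 2

2


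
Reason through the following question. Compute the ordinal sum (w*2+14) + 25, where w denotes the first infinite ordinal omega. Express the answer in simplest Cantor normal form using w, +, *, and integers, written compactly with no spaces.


Compute (w*2+14) + 25.
Ordinal + is associative but NOT commutative; for finite n>0, n + w = w but w + n stays w+n.
By associativity: (w*2+14) + 25 = w*2 + (14+25) = w*2+39.
Result = w*2+39

w*2+39


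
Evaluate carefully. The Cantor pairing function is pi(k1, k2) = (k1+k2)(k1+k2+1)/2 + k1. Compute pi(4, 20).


k1 + k2 = 24
(k1+k2)(k1+k2+1)/2 = 24 * 25 / 2 = 300
pi = 300 + 4 = 304

304


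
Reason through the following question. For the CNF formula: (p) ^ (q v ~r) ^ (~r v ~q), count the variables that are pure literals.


Check each variable for pure literal status:
p: pure positive
q: mixed (not pure)
r: pure negative
Pure literal count = 2

2


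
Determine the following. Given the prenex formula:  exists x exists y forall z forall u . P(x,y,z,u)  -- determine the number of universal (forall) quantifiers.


Quantifier prefix: exists x exists y forall z forall u
Mark each quantifier type:
  E E U U
Universal count = 2, Existential count = 2
Asked for universal (forall) quantifiers: 2

2


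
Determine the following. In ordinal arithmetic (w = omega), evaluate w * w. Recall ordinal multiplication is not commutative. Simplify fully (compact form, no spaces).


Compute w * w.
Ordinal * is associative and left-distributive over +, but NOT commutative; for finite n>1, n*w = w but w*n stays w*n.
w * w = w^2 by definition.
Result = w^2

w^2


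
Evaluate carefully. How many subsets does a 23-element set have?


The power set of a set with n elements has 2^n elements.
|P(S)| = 2^23 = 8388608

8388608


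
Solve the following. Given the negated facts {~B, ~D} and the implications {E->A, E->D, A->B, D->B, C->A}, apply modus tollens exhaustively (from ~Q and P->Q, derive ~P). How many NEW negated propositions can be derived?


Initial negated facts: {~B, ~D}
Apply modus tollens to closure:
  ~D and E->D  =>  ~E
  ~B and A->B  =>  ~A
  ~A and C->A  =>  ~C
Final negated: {~A, ~B, ~C, ~D, ~E}
New negations: {~A, ~C, ~E}
Count = 3

3


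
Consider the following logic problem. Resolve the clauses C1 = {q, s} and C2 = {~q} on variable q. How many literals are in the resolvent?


Remove q from C1 and ~q from C2.
C1 remainder: {s}
C2 remainder: {}
Union (resolvent): {s}
Resolvent has 1 literal(s).

1


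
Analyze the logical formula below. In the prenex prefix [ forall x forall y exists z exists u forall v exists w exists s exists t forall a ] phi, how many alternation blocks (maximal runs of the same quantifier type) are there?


Quantifier-type sequence: A A E E A E E E A  (A=forall, E=exists)
Group into maximal same-type runs:
  Ax2 | Ex2 | Ax1 | Ex3 | Ax1
Number of blocks = 5

5


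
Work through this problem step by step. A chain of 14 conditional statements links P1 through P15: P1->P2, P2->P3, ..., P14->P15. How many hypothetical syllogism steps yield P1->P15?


With 14 implications in a chain connecting 15 propositions:
P1->P2, P2->P3, ..., P14->P15
Steps needed = (number of implications) - 1 = 14 - 1 = 13

13


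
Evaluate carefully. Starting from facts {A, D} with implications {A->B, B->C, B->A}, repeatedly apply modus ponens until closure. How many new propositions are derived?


Initial facts: {A, D}
Apply modus ponens to closure:
  A and A->B  =>  B
  B and B->C  =>  C
Final known: {A, B, C, D}
New propositions: {B, C}
Count = 2

2


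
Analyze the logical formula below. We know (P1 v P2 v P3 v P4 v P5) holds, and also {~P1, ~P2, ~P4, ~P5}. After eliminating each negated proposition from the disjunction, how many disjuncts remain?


Original disjuncts (5): P1, P2, P3, P4, P5
Negated (eliminate): ~P1, ~P2, ~P4, ~P5
Remaining disjuncts: P3
Count = 5 - 4 = 1

1


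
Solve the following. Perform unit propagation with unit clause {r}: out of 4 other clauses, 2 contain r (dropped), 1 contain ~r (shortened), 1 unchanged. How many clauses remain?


Satisfied (removed): 2
Shortened (remain): 1
Unchanged (remain): 1
Remaining = 1 + 1 = 2

2


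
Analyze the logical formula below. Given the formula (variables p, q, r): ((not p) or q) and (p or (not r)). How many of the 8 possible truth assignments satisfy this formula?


Evaluate all 8 assignments for p, q, r:
p=0, q=0, r=0: 1
p=0, q=0, r=1: 0
p=0, q=1, r=0: 1
p=0, q=1, r=1: 0
p=1, q=0, r=0: 0
p=1, q=0, r=1: 0
p=1, q=1, r=0: 1
p=1, q=1, r=1: 1
Satisfying count = 4

4


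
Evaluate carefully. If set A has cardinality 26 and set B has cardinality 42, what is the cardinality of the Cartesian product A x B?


The Cartesian product A x B contains all ordered pairs (a, b).
|A x B| = |A| * |B| = 26 * 42 = 1092

1092


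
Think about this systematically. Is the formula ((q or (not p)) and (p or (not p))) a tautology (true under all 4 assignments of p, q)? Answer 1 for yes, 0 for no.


Check all 4 assignments:
p=0, q=0: 1
p=0, q=1: 1
p=1, q=0: 0
p=1, q=1: 1
Satisfying count = 3/4.
Tautology iff count = 4: no.

0


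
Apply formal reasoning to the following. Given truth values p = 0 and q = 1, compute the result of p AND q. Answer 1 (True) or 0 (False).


p = 0, q = 1
Operation: p AND q
Evaluate: 0 AND 1 = 0

0


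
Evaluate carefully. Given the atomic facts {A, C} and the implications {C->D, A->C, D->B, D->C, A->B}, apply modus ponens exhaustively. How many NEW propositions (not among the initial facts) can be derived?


Initial facts: {A, C}
Apply modus ponens to closure:
  C and C->D  =>  D
  D and D->B  =>  B
Final known: {A, B, C, D}
New propositions: {B, D}
Count = 2

2


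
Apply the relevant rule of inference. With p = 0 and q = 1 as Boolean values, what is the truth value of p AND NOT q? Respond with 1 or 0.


p = 0, q = 1
Operation: p AND NOT q
Evaluate: 0 AND NOT 1 = 0

0


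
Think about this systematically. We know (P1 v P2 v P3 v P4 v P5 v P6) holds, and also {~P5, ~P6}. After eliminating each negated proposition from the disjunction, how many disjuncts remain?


Original disjuncts (6): P1, P2, P3, P4, P5, P6
Negated (eliminate): ~P5, ~P6
Remaining disjuncts: P1, P2, P3, P4
Count = 6 - 2 = 4

4


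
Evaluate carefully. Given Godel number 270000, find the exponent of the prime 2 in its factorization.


Factorize 270000 by dividing by 2 repeatedly.
Division steps: 2 divides 270000 exactly 4 time(s).
Exponent of 2 = 4

4


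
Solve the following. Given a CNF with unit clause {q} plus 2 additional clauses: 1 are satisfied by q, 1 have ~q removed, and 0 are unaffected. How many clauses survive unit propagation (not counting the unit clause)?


Satisfied (removed): 1
Shortened (remain): 1
Unchanged (remain): 0
Remaining = 1 + 0 = 1

1


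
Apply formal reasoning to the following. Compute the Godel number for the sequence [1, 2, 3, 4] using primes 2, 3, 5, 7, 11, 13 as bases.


Encode each element as an exponent of the corresponding prime:
  2^1 = 2
  3^2 = 9
  5^3 = 125
  7^4 = 2401
Product = 2 * 9 * 125 * 2401 = 5402250

5402250


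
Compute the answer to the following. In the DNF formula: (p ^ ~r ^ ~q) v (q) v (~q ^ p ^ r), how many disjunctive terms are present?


A DNF formula is a disjunction of terms (conjunctions).
Terms are separated by v.
Counting the disjuncts: 3 terms.

3


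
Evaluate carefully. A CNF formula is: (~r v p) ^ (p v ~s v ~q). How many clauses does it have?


A CNF formula is a conjunction of clauses.
Clauses are separated by ^.
Counting the conjuncts: 2 clauses.

2


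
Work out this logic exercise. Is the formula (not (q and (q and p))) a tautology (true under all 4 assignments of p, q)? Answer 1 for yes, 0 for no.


Check all 4 assignments:
p=0, q=0: 1
p=0, q=1: 1
p=1, q=0: 1
p=1, q=1: 0
Satisfying count = 3/4.
Tautology iff count = 4: no.

0


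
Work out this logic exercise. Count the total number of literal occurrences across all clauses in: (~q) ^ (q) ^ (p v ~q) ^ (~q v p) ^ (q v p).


Counting literals in each clause:
Clause 1: 1 literal(s)
Clause 2: 1 literal(s)
Clause 3: 2 literal(s)
Clause 4: 2 literal(s)
Clause 5: 2 literal(s)
Total = 8

8


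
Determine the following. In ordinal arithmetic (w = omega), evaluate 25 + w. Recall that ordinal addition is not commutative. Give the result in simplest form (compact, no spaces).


Compute 25 + w.
Ordinal + is associative but NOT commutative; for finite n>0, n + w = w but w + n stays w+n.
Any finite left addend is absorbed by w on the right: 25 + w = w.
Result = w

w


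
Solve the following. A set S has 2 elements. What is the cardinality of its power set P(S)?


The power set of a set with n elements has 2^n elements.
|P(S)| = 2^2 = 4

4


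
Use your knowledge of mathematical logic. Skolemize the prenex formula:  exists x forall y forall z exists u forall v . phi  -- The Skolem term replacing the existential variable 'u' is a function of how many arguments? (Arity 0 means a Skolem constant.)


Quantifier prefix: exists x forall y forall z exists u forall v
'u' is existentially quantified at position 4.
Universal variables preceding it: y, z
Skolem function arity = 2

2


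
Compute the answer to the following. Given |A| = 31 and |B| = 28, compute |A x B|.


The Cartesian product A x B contains all ordered pairs (a, b).
|A x B| = |A| * |B| = 31 * 28 = 868

868


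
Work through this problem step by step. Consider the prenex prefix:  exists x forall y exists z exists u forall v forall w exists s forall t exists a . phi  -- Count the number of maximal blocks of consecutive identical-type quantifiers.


Quantifier-type sequence: E A E E A A E A E  (A=forall, E=exists)
Group into maximal same-type runs:
  Ex1 | Ax1 | Ex2 | Ax2 | Ex1 | Ax1 | Ex1
Number of blocks = 7

7


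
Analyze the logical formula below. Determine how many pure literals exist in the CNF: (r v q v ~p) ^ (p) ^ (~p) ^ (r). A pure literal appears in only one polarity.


Check each variable for pure literal status:
p: mixed (not pure)
q: pure positive
r: pure positive
Pure literal count = 2

2


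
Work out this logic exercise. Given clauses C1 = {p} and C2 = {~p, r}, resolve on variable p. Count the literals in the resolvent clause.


Remove p from C1 and ~p from C2.
C1 remainder: {}
C2 remainder: {r}
Union (resolvent): {r}
Resolvent has 1 literal(s).

1


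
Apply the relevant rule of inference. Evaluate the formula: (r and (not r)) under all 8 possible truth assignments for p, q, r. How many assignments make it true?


Check all 8 assignments:
p=0, q=0, r=0: 0
p=0, q=0, r=1: 0
p=0, q=1, r=0: 0
p=0, q=1, r=1: 0
p=1, q=0, r=0: 0
p=1, q=0, r=1: 0
p=1, q=1, r=0: 0
p=1, q=1, r=1: 0
Count of True = 0

0


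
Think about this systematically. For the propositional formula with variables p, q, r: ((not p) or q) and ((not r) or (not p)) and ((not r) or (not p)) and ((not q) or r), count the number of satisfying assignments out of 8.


Evaluate all 8 assignments for p, q, r:
p=0, q=0, r=0: 1
p=0, q=0, r=1: 1
p=0, q=1, r=0: 0
p=0, q=1, r=1: 1
p=1, q=0, r=0: 0
p=1, q=0, r=1: 0
p=1, q=1, r=0: 0
p=1, q=1, r=1: 0
Satisfying count = 3

3


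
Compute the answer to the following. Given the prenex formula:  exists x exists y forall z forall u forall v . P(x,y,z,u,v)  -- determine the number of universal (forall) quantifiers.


Quantifier prefix: exists x exists y forall z forall u forall v
Mark each quantifier type:
  E E U U U
Universal count = 3, Existential count = 2
Asked for universal (forall) quantifiers: 3

3


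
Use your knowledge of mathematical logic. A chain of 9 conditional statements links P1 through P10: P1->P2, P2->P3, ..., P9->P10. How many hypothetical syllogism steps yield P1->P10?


With 9 implications in a chain connecting 10 propositions:
P1->P2, P2->P3, ..., P9->P10
Steps needed = (number of implications) - 1 = 9 - 1 = 8

8


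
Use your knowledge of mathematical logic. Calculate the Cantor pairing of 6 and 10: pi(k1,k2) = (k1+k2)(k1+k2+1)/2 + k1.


k1 + k2 = 16
(k1+k2)(k1+k2+1)/2 = 16 * 17 / 2 = 136
pi = 136 + 6 = 142

142


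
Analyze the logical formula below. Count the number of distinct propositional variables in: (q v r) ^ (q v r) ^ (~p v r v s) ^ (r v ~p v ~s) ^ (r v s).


Identify each variable that appears in the formula.
Variables found: p, q, r, s
Count = 4

4


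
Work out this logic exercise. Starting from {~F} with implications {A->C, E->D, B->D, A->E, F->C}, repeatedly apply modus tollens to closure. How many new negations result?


Initial negated facts: {~F}
Apply modus tollens to closure:
  (no implication fires)
Final negated: {~F}
New negations: {(none)}
Count = 0

0


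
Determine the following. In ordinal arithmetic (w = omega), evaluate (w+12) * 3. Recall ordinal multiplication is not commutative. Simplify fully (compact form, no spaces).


Compute (w+12) * 3.
Ordinal * is associative and left-distributive over +, but NOT commutative; for finite n>1, n*w = w but w*n stays w*n.
(w+12) * 3 = (w+12) repeated 3 times. Each intermediate +12 is absorbed by the following w; only the last survives: w*3+12.
Result = w*3+12

w*3+12


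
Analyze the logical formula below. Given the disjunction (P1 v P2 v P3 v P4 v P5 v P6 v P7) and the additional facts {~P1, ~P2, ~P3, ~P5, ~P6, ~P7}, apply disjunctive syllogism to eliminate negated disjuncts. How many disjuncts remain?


Original disjuncts (7): P1, P2, P3, P4, P5, P6, P7
Negated (eliminate): ~P1, ~P2, ~P3, ~P5, ~P6, ~P7
Remaining disjuncts: P4
Count = 7 - 6 = 1

1


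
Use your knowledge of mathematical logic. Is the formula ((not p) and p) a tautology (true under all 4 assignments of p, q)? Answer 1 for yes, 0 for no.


Check all 4 assignments:
p=0, q=0: 0
p=0, q=1: 0
p=1, q=0: 0
p=1, q=1: 0
Satisfying count = 0/4.
Tautology iff count = 4: no.

0


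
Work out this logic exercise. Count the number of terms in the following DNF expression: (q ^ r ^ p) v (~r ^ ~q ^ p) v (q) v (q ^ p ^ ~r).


A DNF formula is a disjunction of terms (conjunctions).
Terms are separated by v.
Counting the disjuncts: 4 terms.

4


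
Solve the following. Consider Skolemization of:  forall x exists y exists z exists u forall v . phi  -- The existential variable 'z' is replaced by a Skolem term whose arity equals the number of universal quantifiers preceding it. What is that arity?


Quantifier prefix: forall x exists y exists z exists u forall v
'z' is existentially quantified at position 3.
Universal variables preceding it: x
Skolem function arity = 1

1


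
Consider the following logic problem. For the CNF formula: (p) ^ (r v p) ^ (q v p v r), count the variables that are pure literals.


Check each variable for pure literal status:
p: pure positive
q: pure positive
r: pure positive
Pure literal count = 3

3


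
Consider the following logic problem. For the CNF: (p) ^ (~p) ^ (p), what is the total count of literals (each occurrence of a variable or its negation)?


Counting literals in each clause:
Clause 1: 1 literal(s)
Clause 2: 1 literal(s)
Clause 3: 1 literal(s)
Total = 3

3


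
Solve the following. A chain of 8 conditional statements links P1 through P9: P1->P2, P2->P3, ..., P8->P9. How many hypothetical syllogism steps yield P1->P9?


With 8 implications in a chain connecting 9 propositions:
P1->P2, P2->P3, ..., P8->P9
Steps needed = (number of implications) - 1 = 8 - 1 = 7

7


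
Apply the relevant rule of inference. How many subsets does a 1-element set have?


The power set of a set with n elements has 2^n elements.
|P(S)| = 2^1 = 2

2


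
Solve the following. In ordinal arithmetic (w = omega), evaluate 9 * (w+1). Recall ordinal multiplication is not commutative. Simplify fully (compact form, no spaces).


Compute 9 * (w+1).
Ordinal * is associative and left-distributive over +, but NOT commutative; for finite n>1, n*w = w but w*n stays w*n.
By left-distributivity: 9 * (w+1) = 9*w + 9*1 = w + 9 = w+9.
Result = w+9

w+9


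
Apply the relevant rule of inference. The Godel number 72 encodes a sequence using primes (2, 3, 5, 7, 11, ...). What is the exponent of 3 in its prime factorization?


Factorize 72 by dividing by 3 repeatedly.
Division steps: 3 divides 72 exactly 2 time(s).
Exponent of 3 = 2

2


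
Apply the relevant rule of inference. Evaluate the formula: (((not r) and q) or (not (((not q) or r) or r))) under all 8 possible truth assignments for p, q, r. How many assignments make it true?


Check all 8 assignments:
p=0, q=0, r=0: 0
p=0, q=0, r=1: 0
p=0, q=1, r=0: 1
p=0, q=1, r=1: 0
p=1, q=0, r=0: 0
p=1, q=0, r=1: 0
p=1, q=1, r=0: 1
p=1, q=1, r=1: 0
Count of True = 2

2


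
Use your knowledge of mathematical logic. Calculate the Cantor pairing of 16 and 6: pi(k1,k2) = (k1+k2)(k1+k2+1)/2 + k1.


k1 + k2 = 22
(k1+k2)(k1+k2+1)/2 = 22 * 23 / 2 = 253
pi = 253 + 16 = 269

269


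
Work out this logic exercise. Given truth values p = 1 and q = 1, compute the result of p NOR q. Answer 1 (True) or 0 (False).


p = 1, q = 1
Operation: p NOR q
Evaluate: 1 NOR 1 = 0

0


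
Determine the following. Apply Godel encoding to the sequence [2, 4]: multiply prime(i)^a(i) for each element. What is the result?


Encode each element as an exponent of the corresponding prime:
  2^2 = 4
  3^4 = 81
Product = 4 * 81 = 324

324


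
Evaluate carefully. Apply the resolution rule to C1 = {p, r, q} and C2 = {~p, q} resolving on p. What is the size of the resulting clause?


Remove p from C1 and ~p from C2.
C1 remainder: {r, q}
C2 remainder: {q}
Union (resolvent): {q, r}
Resolvent has 2 literal(s).

2


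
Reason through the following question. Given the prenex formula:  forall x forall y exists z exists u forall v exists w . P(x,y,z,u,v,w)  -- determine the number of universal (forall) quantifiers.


Quantifier prefix: forall x forall y exists z exists u forall v exists w
Mark each quantifier type:
  U U E E U E
Universal count = 3, Existential count = 3
Asked for universal (forall) quantifiers: 3

3
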